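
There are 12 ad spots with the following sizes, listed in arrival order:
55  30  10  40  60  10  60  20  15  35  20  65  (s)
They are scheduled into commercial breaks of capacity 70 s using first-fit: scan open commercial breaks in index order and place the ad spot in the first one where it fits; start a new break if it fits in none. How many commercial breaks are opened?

  55 → break 1 (new)  [load 55/70]
  30 → break 2 (new)  [load 30/70]
  10 → break 1  [load 65/70]
  40 → break 2  [load 70/70]
  60 → break 3 (new)  [load 60/70]
  10 → break 3  [load 70/70]
  60 → break 4 (new)  [load 60/70]
  20 → break 5 (new)  [load 20/70]
  15 → break 5  [load 35/70]
  35 → break 5  [load 70/70]
  20 → break 6 (new)  [load 20/70]
  65 → break 7 (new)  [load 65/70]
7 commercial breaks opened.

7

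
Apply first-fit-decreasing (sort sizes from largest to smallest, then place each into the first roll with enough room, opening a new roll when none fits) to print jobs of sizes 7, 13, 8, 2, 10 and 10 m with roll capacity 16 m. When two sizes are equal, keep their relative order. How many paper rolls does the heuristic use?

Sorted descending: 13, 10, 10, 8, 7, 2.
  13 → roll 1 (new)  [load 13/16]
  10 → roll 2 (new)  [load 10/16]
  10 → roll 3 (new)  [load 10/16]
  8 → roll 4 (new)  [load 8/16]
  7 → roll 4  [load 15/16]
  2 → roll 1  [load 15/16]
4 paper rolls opened.

4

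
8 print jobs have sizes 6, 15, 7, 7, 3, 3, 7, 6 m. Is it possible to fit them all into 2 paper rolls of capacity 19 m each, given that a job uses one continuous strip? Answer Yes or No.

No

Total = 54 m; ⌈54/19⌉ = 3.
At least 3 paper rolls are required, but only 2 are allowed.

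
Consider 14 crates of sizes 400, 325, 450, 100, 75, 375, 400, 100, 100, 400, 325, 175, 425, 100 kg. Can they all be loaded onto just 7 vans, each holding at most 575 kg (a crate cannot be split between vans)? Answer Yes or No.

No

Total = 3750 kg; ⌈3750/575⌉ = 7.
8 crates each exceed half the capacity and cannot share a van, forcing at least 8 vans.
At least 8 vans are required, but only 7 are allowed.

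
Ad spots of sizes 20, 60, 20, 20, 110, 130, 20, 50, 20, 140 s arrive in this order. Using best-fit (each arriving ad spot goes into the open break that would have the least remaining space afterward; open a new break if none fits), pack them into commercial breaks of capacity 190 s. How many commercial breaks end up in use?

4

  20 → break 1 (new)  [load 20/190]
  60 → break 1  [load 80/190]
  20 → break 1  [load 100/190]
  20 → break 1  [load 120/190]
  110 → break 2 (new)  [load 110/190]
  130 → break 3 (new)  [load 130/190]
  20 → break 3  [load 150/190]
  50 → break 1  [load 170/190]
  20 → break 1  [load 190/190]
  140 → break 4 (new)  [load 140/190]
4 commercial breaks opened.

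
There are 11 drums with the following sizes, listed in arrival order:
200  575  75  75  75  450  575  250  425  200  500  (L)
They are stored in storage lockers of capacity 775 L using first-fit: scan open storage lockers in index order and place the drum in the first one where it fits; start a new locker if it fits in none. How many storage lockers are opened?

  200 → locker 1 (new)  [load 200/775]
  575 → locker 1  [load 775/775]
  75 → locker 2 (new)  [load 75/775]
  75 → locker 2  [load 150/775]
  75 → locker 2  [load 225/775]
  450 → locker 2  [load 675/775]
  575 → locker 3 (new)  [load 575/775]
  250 → locker 4 (new)  [load 250/775]
  425 → locker 4  [load 675/775]
  200 → locker 3  [load 775/775]
  500 → locker 5 (new)  [load 500/775]
5 storage lockers opened.

5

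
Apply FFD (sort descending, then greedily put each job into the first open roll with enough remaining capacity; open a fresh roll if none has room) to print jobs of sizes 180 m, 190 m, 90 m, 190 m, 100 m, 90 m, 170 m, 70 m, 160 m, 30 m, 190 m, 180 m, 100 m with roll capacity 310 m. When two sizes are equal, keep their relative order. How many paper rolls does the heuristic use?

Sorted descending: 190, 190, 190, 180, 180, 170, 160, 100, 100, 90, 90, 70, 30.
  190 → roll 1 (new)  [load 190/310]
  190 → roll 2 (new)  [load 190/310]
  190 → roll 3 (new)  [load 190/310]
  180 → roll 4 (new)  [load 180/310]
  180 → roll 5 (new)  [load 180/310]
  170 → roll 6 (new)  [load 170/310]
  160 → roll 7 (new)  [load 160/310]
  100 → roll 1  [load 290/310]
  100 → roll 2  [load 290/310]
  90 → roll 3  [load 280/310]
  90 → roll 4  [load 270/310]
  70 → roll 5  [load 250/310]
  30 → roll 3  [load 310/310]
7 paper rolls opened.

7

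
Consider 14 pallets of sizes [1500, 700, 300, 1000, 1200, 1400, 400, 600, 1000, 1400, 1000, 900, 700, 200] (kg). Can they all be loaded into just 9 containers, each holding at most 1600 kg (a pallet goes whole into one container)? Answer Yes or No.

A valid assignment using 9 containers:
  container 1: 1500 = 1500
  container 2: 1400 + 200 = 1600
  container 3: 1400 = 1400
  container 4: 1200 + 400 = 1600
  container 5: 1000 + 600 = 1600
  container 6: 1000 + 300 = 1300
  container 7: 1000 = 1000
  container 8: 900 + 700 = 1600
  container 9: 700 = 700
Every load is within 1600 kg, so 9 containers suffice.

Yes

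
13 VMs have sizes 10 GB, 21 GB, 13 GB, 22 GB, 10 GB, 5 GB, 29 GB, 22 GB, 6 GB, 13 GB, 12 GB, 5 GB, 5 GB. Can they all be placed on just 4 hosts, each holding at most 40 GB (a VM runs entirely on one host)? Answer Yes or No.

No

Total = 173 GB; ⌈173/40⌉ = 5.
At least 5 hosts are required, but only 4 are allowed.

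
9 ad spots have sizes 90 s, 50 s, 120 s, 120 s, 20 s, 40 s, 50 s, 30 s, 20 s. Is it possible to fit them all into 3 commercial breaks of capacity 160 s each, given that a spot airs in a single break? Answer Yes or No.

Total = 540 s; ⌈540/160⌉ = 4.
At least 4 commercial breaks are required, but only 3 are allowed.

No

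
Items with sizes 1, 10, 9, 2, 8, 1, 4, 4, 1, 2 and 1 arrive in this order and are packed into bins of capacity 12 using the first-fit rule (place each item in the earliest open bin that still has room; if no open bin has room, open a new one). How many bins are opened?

4

  1 → bin 1 (new)  [load 1/12]
  10 → bin 1  [load 11/12]
  9 → bin 2 (new)  [load 9/12]
  2 → bin 2  [load 11/12]
  8 → bin 3 (new)  [load 8/12]
  1 → bin 1  [load 12/12]
  4 → bin 3  [load 12/12]
  4 → bin 4 (new)  [load 4/12]
  1 → bin 2  [load 12/12]
  2 → bin 4  [load 6/12]
  1 → bin 4  [load 7/12]
4 bins opened.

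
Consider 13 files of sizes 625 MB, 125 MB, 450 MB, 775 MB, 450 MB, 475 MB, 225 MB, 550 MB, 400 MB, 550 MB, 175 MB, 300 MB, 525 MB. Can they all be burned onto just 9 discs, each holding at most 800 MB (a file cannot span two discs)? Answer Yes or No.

Yes

A valid assignment using 9 discs:
  disc 1: 775 = 775
  disc 2: 625 + 175 = 800
  disc 3: 550 + 225 = 775
  disc 4: 550 + 125 = 675
  disc 5: 525 = 525
  disc 6: 475 + 300 = 775
  disc 7: 450 = 450
  disc 8: 450 = 450
  disc 9: 400 = 400
Every load is within 800 MB, so 9 discs suffice.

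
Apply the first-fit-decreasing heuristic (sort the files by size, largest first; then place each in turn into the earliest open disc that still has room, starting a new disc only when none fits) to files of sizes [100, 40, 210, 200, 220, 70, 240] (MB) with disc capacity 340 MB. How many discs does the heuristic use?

Sorted descending: 240, 220, 210, 200, 100, 70, 40.
  240 → disc 1 (new)  [load 240/340]
  220 → disc 2 (new)  [load 220/340]
  210 → disc 3 (new)  [load 210/340]
  200 → disc 4 (new)  [load 200/340]
  100 → disc 1  [load 340/340]
  70 → disc 2  [load 290/340]
  40 → disc 2  [load 330/340]
4 discs opened.

4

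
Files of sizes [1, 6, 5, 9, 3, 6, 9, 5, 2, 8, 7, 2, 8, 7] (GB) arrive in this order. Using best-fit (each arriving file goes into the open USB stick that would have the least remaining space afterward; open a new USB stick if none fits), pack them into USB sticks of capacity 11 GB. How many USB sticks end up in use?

9

  1 → USB stick 1 (new)  [load 1/11]
  6 → USB stick 1  [load 7/11]
  5 → USB stick 2 (new)  [load 5/11]
  9 → USB stick 3 (new)  [load 9/11]
  3 → USB stick 1  [load 10/11]
  6 → USB stick 2  [load 11/11]
  9 → USB stick 4 (new)  [load 9/11]
  5 → USB stick 5 (new)  [load 5/11]
  2 → USB stick 3  [load 11/11]
  8 → USB stick 6 (new)  [load 8/11]
  7 → USB stick 7 (new)  [load 7/11]
  2 → USB stick 4  [load 11/11]
  8 → USB stick 8 (new)  [load 8/11]
  7 → USB stick 9 (new)  [load 7/11]
9 USB sticks opened.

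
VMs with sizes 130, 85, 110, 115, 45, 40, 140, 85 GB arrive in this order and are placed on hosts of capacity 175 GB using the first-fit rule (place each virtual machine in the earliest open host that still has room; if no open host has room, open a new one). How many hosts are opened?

  130 → host 1 (new)  [load 130/175]
  85 → host 2 (new)  [load 85/175]
  110 → host 3 (new)  [load 110/175]
  115 → host 4 (new)  [load 115/175]
  45 → host 1  [load 175/175]
  40 → host 2  [load 125/175]
  140 → host 5 (new)  [load 140/175]
  85 → host 6 (new)  [load 85/175]
6 hosts opened.

6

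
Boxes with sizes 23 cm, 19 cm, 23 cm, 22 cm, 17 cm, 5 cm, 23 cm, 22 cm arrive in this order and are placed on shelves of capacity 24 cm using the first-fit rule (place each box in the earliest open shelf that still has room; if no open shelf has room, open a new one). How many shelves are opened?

7

  23 → shelf 1 (new)  [load 23/24]
  19 → shelf 2 (new)  [load 19/24]
  23 → shelf 3 (new)  [load 23/24]
  22 → shelf 4 (new)  [load 22/24]
  17 → shelf 5 (new)  [load 17/24]
  5 → shelf 2  [load 24/24]
  23 → shelf 6 (new)  [load 23/24]
  22 → shelf 7 (new)  [load 22/24]
7 shelves opened.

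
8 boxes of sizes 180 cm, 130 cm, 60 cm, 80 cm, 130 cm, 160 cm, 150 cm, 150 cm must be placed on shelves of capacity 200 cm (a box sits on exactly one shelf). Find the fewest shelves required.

Total = 180 + 160 + 150 + 150 + 130 + 130 + 80 + 60 = 1040 cm.
Lower bound: ⌈1040/200⌉ = 6 shelves.
A packing using 7 shelves:
  shelf 1: 180 = 180
  shelf 2: 160 = 160
  shelf 3: 150 = 150
  shelf 4: 150 = 150
  shelf 5: 130 + 60 = 190
  shelf 6: 130 = 130
  shelf 7: 80 = 80
No arrangement into 6 shelves stays within capacity, so 7 is optimal.

7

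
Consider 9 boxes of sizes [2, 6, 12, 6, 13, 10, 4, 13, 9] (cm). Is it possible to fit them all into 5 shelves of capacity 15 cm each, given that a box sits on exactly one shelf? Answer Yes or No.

No

Total = 75 cm; ⌈75/15⌉ = 5.
The bound of 5 does not rule out 5, but exhaustive search shows no assignment into 5 shelves of capacity 15 cm exists — the minimum is 6.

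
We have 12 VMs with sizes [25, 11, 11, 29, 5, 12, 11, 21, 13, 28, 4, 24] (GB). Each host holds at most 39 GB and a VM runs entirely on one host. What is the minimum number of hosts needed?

6

Total = 29 + 28 + 25 + 24 + 21 + 13 + 12 + 11 + 11 + 11 + 5 + 4 = 194 GB.
Lower bound: ⌈194/39⌉ = 5 hosts.
A packing using 6 hosts:
  host 1: 29 + 5 + 4 = 38
  host 2: 28 + 11 = 39
  host 3: 25 + 13 = 38
  host 4: 24 + 12 = 36
  host 5: 21 + 11 = 32
  host 6: 11 = 11
No arrangement into 5 hosts stays within capacity, so 6 is optimal.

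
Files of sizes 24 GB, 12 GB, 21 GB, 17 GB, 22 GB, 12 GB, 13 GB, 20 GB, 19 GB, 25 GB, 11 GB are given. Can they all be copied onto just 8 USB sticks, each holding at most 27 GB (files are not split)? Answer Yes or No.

Total = 196 GB; ⌈196/27⌉ = 8.
The bound of 8 does not rule out 8, but exhaustive search shows no assignment into 8 USB sticks of capacity 27 GB exists — the minimum is 9.

No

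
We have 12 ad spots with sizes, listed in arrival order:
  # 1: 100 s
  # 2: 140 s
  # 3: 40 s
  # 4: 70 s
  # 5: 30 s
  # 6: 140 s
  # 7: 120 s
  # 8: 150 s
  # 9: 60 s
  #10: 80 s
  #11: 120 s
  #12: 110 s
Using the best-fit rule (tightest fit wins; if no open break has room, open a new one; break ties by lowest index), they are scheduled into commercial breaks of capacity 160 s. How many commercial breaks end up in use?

  100 → break 1 (new)  [load 100/160]
  140 → break 2 (new)  [load 140/160]
  40 → break 1  [load 140/160]
  70 → break 3 (new)  [load 70/160]
  30 → break 3  [load 100/160]
  140 → break 4 (new)  [load 140/160]
  120 → break 5 (new)  [load 120/160]
  150 → break 6 (new)  [load 150/160]
  60 → break 3  [load 160/160]
  80 → break 7 (new)  [load 80/160]
  120 → break 8 (new)  [load 120/160]
  110 → break 9 (new)  [load 110/160]
9 commercial breaks opened.

9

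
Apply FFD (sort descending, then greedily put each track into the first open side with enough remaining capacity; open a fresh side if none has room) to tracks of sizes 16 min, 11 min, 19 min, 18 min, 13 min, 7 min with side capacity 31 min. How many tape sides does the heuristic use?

3

Sorted descending: 19, 18, 16, 13, 11, 7.
  19 → side 1 (new)  [load 19/31]
  18 → side 2 (new)  [load 18/31]
  16 → side 3 (new)  [load 16/31]
  13 → side 2  [load 31/31]
  11 → side 1  [load 30/31]
  7 → side 3  [load 23/31]
3 tape sides opened.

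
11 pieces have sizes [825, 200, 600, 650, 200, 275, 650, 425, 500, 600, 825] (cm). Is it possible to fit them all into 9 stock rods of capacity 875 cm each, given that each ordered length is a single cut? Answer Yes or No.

Yes

A valid assignment using 8 stock rods:
  stock rod 1: 825 = 825
  stock rod 2: 825 = 825
  stock rod 3: 650 + 200 = 850
  stock rod 4: 650 + 200 = 850
  stock rod 5: 600 + 275 = 875
  stock rod 6: 600 = 600
  stock rod 7: 500 = 500
  stock rod 8: 425 = 425
That uses only 8 ≤ 9, so 9 stock rods are enough.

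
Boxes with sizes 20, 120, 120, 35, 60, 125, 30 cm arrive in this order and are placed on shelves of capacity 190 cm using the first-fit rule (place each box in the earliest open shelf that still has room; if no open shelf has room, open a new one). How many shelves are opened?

3

  20 → shelf 1 (new)  [load 20/190]
  120 → shelf 1  [load 140/190]
  120 → shelf 2 (new)  [load 120/190]
  35 → shelf 1  [load 175/190]
  60 → shelf 2  [load 180/190]
  125 → shelf 3 (new)  [load 125/190]
  30 → shelf 3  [load 155/190]
3 shelves opened.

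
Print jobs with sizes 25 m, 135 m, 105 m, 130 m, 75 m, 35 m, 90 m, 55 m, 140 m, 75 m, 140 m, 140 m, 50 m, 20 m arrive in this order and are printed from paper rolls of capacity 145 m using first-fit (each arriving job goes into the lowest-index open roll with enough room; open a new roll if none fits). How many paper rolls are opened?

9

  25 → roll 1 (new)  [load 25/145]
  135 → roll 2 (new)  [load 135/145]
  105 → roll 1  [load 130/145]
  130 → roll 3 (new)  [load 130/145]
  75 → roll 4 (new)  [load 75/145]
  35 → roll 4  [load 110/145]
  90 → roll 5 (new)  [load 90/145]
  55 → roll 5  [load 145/145]
  140 → roll 6 (new)  [load 140/145]
  75 → roll 7 (new)  [load 75/145]
  140 → roll 8 (new)  [load 140/145]
  140 → roll 9 (new)  [load 140/145]
  50 → roll 7  [load 125/145]
  20 → roll 4  [load 130/145]
9 paper rolls opened.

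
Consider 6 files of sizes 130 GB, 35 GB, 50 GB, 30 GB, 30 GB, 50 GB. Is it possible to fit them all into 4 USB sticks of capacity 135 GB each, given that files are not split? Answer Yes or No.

Yes

A valid assignment using 3 USB sticks:
  USB stick 1: 130 = 130
  USB stick 2: 50 + 50 + 35 = 135
  USB stick 3: 30 + 30 = 60
That uses only 3 ≤ 4, so 4 USB sticks are enough.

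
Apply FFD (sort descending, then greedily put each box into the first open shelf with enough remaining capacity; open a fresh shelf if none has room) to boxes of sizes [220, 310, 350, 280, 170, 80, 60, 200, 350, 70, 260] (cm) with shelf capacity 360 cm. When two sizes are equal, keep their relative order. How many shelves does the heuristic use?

8

Sorted descending: 350, 350, 310, 280, 260, 220, 200, 170, 80, 70, 60.
  350 → shelf 1 (new)  [load 350/360]
  350 → shelf 2 (new)  [load 350/360]
  310 → shelf 3 (new)  [load 310/360]
  280 → shelf 4 (new)  [load 280/360]
  260 → shelf 5 (new)  [load 260/360]
  220 → shelf 6 (new)  [load 220/360]
  200 → shelf 7 (new)  [load 200/360]
  170 → shelf 8 (new)  [load 170/360]
  80 → shelf 4  [load 360/360]
  70 → shelf 5  [load 330/360]
  60 → shelf 6  [load 280/360]
8 shelves opened.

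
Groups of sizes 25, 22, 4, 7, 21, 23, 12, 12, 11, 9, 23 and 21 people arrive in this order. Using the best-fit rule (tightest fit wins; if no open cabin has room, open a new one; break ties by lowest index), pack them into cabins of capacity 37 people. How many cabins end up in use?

  25 → cabin 1 (new)  [load 25/37]
  22 → cabin 2 (new)  [load 22/37]
  4 → cabin 1  [load 29/37]
  7 → cabin 1  [load 36/37]
  21 → cabin 3 (new)  [load 21/37]
  23 → cabin 4 (new)  [load 23/37]
  12 → cabin 4  [load 35/37]
  12 → cabin 2  [load 34/37]
  11 → cabin 3  [load 32/37]
  9 → cabin 5 (new)  [load 9/37]
  23 → cabin 5  [load 32/37]
  21 → cabin 6 (new)  [load 21/37]
6 cabins opened.

6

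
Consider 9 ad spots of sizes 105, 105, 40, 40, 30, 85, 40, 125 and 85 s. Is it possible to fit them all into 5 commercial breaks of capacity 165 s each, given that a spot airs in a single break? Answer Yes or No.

Yes

A valid assignment using 5 commercial breaks:
  break 1: 125 + 40 = 165
  break 2: 105 + 40 = 145
  break 3: 105 + 40 = 145
  break 4: 85 + 30 = 115
  break 5: 85 = 85
Every load is within 165 s, so 5 commercial breaks suffice.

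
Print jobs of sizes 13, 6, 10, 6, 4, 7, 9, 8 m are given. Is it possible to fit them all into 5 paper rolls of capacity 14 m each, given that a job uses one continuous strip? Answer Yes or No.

A valid assignment using 5 paper rolls:
  roll 1: 13 = 13
  roll 2: 10 + 4 = 14
  roll 3: 9 = 9
  roll 4: 8 + 6 = 14
  roll 5: 7 + 6 = 13
Every load is within 14 m, so 5 paper rolls suffice.

Yes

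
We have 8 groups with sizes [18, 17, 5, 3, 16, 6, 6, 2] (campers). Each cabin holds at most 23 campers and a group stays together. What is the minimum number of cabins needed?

4

Total = 18 + 17 + 16 + 6 + 6 + 5 + 3 + 2 = 73 campers.
Lower bound: ⌈73/23⌉ = 4 cabins.
A packing using 4 cabins:
  cabin 1: 18 + 5 = 23
  cabin 2: 17 + 6 = 23
  cabin 3: 16 + 6 = 22
  cabin 4: 3 + 2 = 5
This matches the lower bound, so 4 is optimal.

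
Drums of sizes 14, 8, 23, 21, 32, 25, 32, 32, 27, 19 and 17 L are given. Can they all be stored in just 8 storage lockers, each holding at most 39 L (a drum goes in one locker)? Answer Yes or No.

Yes

A valid assignment using 8 storage lockers:
  locker 1: 32 = 32
  locker 2: 32 = 32
  locker 3: 32 = 32
  locker 4: 27 + 8 = 35
  locker 5: 25 + 14 = 39
  locker 6: 23 = 23
  locker 7: 21 + 17 = 38
  locker 8: 19 = 19
Every load is within 39 L, so 8 storage lockers suffice.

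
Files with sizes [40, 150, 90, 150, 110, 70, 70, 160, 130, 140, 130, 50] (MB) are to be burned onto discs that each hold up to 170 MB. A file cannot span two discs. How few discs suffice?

9

Total = 160 + 150 + 150 + 140 + 130 + 130 + 110 + 90 + 70 + 70 + 50 + 40 = 1290 MB.
Lower bound: ⌈1290/170⌉ = 8 discs.
A packing using 9 discs:
  disc 1: 160 = 160
  disc 2: 150 = 150
  disc 3: 150 = 150
  disc 4: 140 = 140
  disc 5: 130 + 40 = 170
  disc 6: 130 = 130
  disc 7: 110 + 50 = 160
  disc 8: 90 + 70 = 160
  disc 9: 70 = 70
No arrangement into 8 discs stays within capacity, so 9 is optimal.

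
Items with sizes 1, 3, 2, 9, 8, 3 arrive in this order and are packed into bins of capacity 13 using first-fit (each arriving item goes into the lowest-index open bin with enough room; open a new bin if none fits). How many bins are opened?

3

  1 → bin 1 (new)  [load 1/13]
  3 → bin 1  [load 4/13]
  2 → bin 1  [load 6/13]
  9 → bin 2 (new)  [load 9/13]
  8 → bin 3 (new)  [load 8/13]
  3 → bin 1  [load 9/13]
3 bins opened.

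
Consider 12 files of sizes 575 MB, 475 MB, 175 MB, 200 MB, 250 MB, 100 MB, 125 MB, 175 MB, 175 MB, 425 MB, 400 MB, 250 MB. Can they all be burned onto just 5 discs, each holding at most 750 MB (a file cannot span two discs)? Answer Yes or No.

A valid assignment using 5 discs:
  disc 1: 575 + 175 = 750
  disc 2: 475 + 250 = 725
  disc 3: 425 + 250 = 675
  disc 4: 400 + 200 + 125 = 725
  disc 5: 175 + 175 + 100 = 450
Every load is within 750 MB, so 5 discs suffice.

Yes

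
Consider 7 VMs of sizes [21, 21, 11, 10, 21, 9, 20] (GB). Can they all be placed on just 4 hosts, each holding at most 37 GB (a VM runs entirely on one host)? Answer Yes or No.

A valid assignment using 4 hosts:
  host 1: 21 + 11 = 32
  host 2: 21 + 10 = 31
  host 3: 21 + 9 = 30
  host 4: 20 = 20
Every load is within 37 GB, so 4 hosts suffice.

Yes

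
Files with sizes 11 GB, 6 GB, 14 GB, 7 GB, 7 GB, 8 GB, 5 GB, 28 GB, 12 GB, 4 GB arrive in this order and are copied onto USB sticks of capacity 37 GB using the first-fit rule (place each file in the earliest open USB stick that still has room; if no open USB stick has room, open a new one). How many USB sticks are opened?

3

  11 → USB stick 1 (new)  [load 11/37]
  6 → USB stick 1  [load 17/37]
  14 → USB stick 1  [load 31/37]
  7 → USB stick 2 (new)  [load 7/37]
  7 → USB stick 2  [load 14/37]
  8 → USB stick 2  [load 22/37]
  5 → USB stick 1  [load 36/37]
  28 → USB stick 3 (new)  [load 28/37]
  12 → USB stick 2  [load 34/37]
  4 → USB stick 3  [load 32/37]
3 USB sticks opened.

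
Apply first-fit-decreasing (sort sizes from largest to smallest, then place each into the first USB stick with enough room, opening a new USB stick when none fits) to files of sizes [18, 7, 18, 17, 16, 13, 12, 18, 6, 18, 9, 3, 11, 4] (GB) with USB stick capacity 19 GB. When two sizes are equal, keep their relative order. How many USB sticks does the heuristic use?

10

Sorted descending: 18, 18, 18, 18, 17, 16, 13, 12, 11, 9, 7, 6, 4, 3.
  18 → USB stick 1 (new)  [load 18/19]
  18 → USB stick 2 (new)  [load 18/19]
  18 → USB stick 3 (new)  [load 18/19]
  18 → USB stick 4 (new)  [load 18/19]
  17 → USB stick 5 (new)  [load 17/19]
  16 → USB stick 6 (new)  [load 16/19]
  13 → USB stick 7 (new)  [load 13/19]
  12 → USB stick 8 (new)  [load 12/19]
  11 → USB stick 9 (new)  [load 11/19]
  9 → USB stick 10 (new)  [load 9/19]
  7 → USB stick 8  [load 19/19]
  6 → USB stick 7  [load 19/19]
  4 → USB stick 9  [load 15/19]
  3 → USB stick 6  [load 19/19]
10 USB sticks opened.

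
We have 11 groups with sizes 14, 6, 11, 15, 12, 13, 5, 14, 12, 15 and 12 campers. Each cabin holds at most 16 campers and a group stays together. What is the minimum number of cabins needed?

10

Total = 15 + 15 + 14 + 14 + 13 + 12 + 12 + 12 + 11 + 6 + 5 = 129 campers.
Lower bound: ⌈129/16⌉ = 9 cabins.
A packing using 10 cabins:
  cabin 1: 15 = 15
  cabin 2: 15 = 15
  cabin 3: 14 = 14
  cabin 4: 14 = 14
  cabin 5: 13 = 13
  cabin 6: 12 = 12
  cabin 7: 12 = 12
  cabin 8: 12 = 12
  cabin 9: 11 + 5 = 16
  cabin 10: 6 = 6
No arrangement into 9 cabins stays within capacity, so 10 is optimal.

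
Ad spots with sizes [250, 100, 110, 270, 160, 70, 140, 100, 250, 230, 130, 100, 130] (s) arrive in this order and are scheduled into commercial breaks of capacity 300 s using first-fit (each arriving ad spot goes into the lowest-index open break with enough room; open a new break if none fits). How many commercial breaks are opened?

  250 → break 1 (new)  [load 250/300]
  100 → break 2 (new)  [load 100/300]
  110 → break 2  [load 210/300]
  270 → break 3 (new)  [load 270/300]
  160 → break 4 (new)  [load 160/300]
  70 → break 2  [load 280/300]
  140 → break 4  [load 300/300]
  100 → break 5 (new)  [load 100/300]
  250 → break 6 (new)  [load 250/300]
  230 → break 7 (new)  [load 230/300]
  130 → break 5  [load 230/300]
  100 → break 8 (new)  [load 100/300]
  130 → break 8  [load 230/300]
8 commercial breaks opened.

8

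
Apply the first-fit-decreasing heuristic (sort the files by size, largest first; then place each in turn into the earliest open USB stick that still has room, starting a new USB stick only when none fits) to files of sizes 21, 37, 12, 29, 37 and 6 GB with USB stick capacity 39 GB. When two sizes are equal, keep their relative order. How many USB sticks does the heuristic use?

Sorted descending: 37, 37, 29, 21, 12, 6.
  37 → USB stick 1 (new)  [load 37/39]
  37 → USB stick 2 (new)  [load 37/39]
  29 → USB stick 3 (new)  [load 29/39]
  21 → USB stick 4 (new)  [load 21/39]
  12 → USB stick 4  [load 33/39]
  6 → USB stick 3  [load 35/39]
4 USB sticks opened.

4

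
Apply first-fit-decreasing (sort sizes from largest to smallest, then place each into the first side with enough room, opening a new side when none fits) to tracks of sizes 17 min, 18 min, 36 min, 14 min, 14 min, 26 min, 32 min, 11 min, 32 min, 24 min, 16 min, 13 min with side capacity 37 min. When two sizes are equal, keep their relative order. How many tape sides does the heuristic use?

8

Sorted descending: 36, 32, 32, 26, 24, 18, 17, 16, 14, 14, 13, 11.
  36 → side 1 (new)  [load 36/37]
  32 → side 2 (new)  [load 32/37]
  32 → side 3 (new)  [load 32/37]
  26 → side 4 (new)  [load 26/37]
  24 → side 5 (new)  [load 24/37]
  18 → side 6 (new)  [load 18/37]
  17 → side 6  [load 35/37]
  16 → side 7 (new)  [load 16/37]
  14 → side 7  [load 30/37]
  14 → side 8 (new)  [load 14/37]
  13 → side 5  [load 37/37]
  11 → side 4  [load 37/37]
8 tape sides opened.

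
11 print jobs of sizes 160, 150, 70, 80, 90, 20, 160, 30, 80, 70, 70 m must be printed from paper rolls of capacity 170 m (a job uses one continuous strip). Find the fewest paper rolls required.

Total = 160 + 160 + 150 + 90 + 80 + 80 + 70 + 70 + 70 + 30 + 20 = 980 m.
Lower bound: ⌈980/170⌉ = 6 paper rolls.
A packing using 6 paper rolls:
  roll 1: 160 = 160
  roll 2: 160 = 160
  roll 3: 150 + 20 = 170
  roll 4: 90 + 80 = 170
  roll 5: 80 + 70 = 150
  roll 6: 70 + 70 + 30 = 170
This matches the lower bound, so 6 is optimal.

6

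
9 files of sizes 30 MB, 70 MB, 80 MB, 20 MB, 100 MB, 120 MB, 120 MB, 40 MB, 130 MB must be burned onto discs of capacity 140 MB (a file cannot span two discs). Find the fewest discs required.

Total = 130 + 120 + 120 + 100 + 80 + 70 + 40 + 30 + 20 = 710 MB.
Lower bound: ⌈710/140⌉ = 6 discs.
A packing using 6 discs:
  disc 1: 130 = 130
  disc 2: 120 + 20 = 140
  disc 3: 120 = 120
  disc 4: 100 + 40 = 140
  disc 5: 80 + 30 = 110
  disc 6: 70 = 70
This matches the lower bound, so 6 is optimal.

6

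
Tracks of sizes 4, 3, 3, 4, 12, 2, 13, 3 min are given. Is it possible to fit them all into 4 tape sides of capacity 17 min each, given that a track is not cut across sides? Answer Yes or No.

Yes

A valid assignment using 3 tape sides:
  side 1: 13 + 4 = 17
  side 2: 12 + 4 = 16
  side 3: 3 + 3 + 3 + 2 = 11
That uses only 3 ≤ 4, so 4 tape sides are enough.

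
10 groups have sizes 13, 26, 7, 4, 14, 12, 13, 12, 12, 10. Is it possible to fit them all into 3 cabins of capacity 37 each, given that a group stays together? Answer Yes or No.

No

Total = 123; ⌈123/37⌉ = 4.
At least 4 cabins are required, but only 3 are allowed.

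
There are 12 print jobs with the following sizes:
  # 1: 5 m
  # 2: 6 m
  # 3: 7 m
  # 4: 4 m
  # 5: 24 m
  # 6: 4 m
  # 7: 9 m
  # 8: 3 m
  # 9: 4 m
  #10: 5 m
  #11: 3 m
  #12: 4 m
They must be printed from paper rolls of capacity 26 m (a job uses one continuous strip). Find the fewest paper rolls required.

Total = 24 + 9 + 7 + 6 + 5 + 5 + 4 + 4 + 4 + 4 + 3 + 3 = 78 m.
Lower bound: ⌈78/26⌉ = 3 paper rolls.
A packing using 4 paper rolls:
  roll 1: 24 = 24
  roll 2: 9 + 7 + 6 + 4 = 26
  roll 3: 5 + 5 + 4 + 4 + 4 + 3 = 25
  roll 4: 3 = 3
No arrangement into 3 paper rolls stays within capacity, so 4 is optimal.

4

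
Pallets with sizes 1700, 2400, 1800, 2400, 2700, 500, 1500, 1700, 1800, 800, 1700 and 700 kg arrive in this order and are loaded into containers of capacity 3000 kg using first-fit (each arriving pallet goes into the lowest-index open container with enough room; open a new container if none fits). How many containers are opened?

9

  1700 → container 1 (new)  [load 1700/3000]
  2400 → container 2 (new)  [load 2400/3000]
  1800 → container 3 (new)  [load 1800/3000]
  2400 → container 4 (new)  [load 2400/3000]
  2700 → container 5 (new)  [load 2700/3000]
  500 → container 1  [load 2200/3000]
  1500 → container 6 (new)  [load 1500/3000]
  1700 → container 7 (new)  [load 1700/3000]
  1800 → container 8 (new)  [load 1800/3000]
  800 → container 1  [load 3000/3000]
  1700 → container 9 (new)  [load 1700/3000]
  700 → container 3  [load 2500/3000]
9 containers opened.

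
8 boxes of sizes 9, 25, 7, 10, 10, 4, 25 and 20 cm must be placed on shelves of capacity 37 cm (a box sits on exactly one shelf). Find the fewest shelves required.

Total = 25 + 25 + 20 + 10 + 10 + 9 + 7 + 4 = 110 cm.
Lower bound: ⌈110/37⌉ = 3 shelves.
A packing using 4 shelves:
  shelf 1: 25 + 10 = 35
  shelf 2: 25 + 10 = 35
  shelf 3: 20 + 9 + 7 = 36
  shelf 4: 4 = 4
No arrangement into 3 shelves stays within capacity, so 4 is optimal.

4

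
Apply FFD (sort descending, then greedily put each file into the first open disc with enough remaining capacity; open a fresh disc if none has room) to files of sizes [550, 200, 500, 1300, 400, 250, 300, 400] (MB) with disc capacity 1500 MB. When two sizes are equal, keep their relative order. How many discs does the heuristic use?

Sorted descending: 1300, 550, 500, 400, 400, 300, 250, 200.
  1300 → disc 1 (new)  [load 1300/1500]
  550 → disc 2 (new)  [load 550/1500]
  500 → disc 2  [load 1050/1500]
  400 → disc 2  [load 1450/1500]
  400 → disc 3 (new)  [load 400/1500]
  300 → disc 3  [load 700/1500]
  250 → disc 3  [load 950/1500]
  200 → disc 1  [load 1500/1500]
3 discs opened.

3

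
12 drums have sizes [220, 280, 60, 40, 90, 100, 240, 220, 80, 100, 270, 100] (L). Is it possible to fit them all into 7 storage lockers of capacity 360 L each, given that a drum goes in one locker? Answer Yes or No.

Yes

A valid assignment using 6 storage lockers:
  locker 1: 280 + 80 = 360
  locker 2: 270 + 90 = 360
  locker 3: 240 + 100 = 340
  locker 4: 220 + 100 + 40 = 360
  locker 5: 220 + 100 = 320
  locker 6: 60 = 60
That uses only 6 ≤ 7, so 7 storage lockers are enough.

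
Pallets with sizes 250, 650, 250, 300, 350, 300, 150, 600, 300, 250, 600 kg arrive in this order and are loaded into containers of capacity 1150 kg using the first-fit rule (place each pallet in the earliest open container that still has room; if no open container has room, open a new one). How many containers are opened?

4

  250 → container 1 (new)  [load 250/1150]
  650 → container 1  [load 900/1150]
  250 → container 1  [load 1150/1150]
  300 → container 2 (new)  [load 300/1150]
  350 → container 2  [load 650/1150]
  300 → container 2  [load 950/1150]
  150 → container 2  [load 1100/1150]
  600 → container 3 (new)  [load 600/1150]
  300 → container 3  [load 900/1150]
  250 → container 3  [load 1150/1150]
  600 → container 4 (new)  [load 600/1150]
4 containers opened.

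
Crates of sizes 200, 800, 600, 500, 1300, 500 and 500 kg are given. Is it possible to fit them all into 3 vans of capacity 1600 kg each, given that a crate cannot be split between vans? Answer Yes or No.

Yes

A valid assignment using 3 vans:
  van 1: 1300 + 200 = 1500
  van 2: 800 + 600 = 1400
  van 3: 500 + 500 + 500 = 1500
Every load is within 1600 kg, so 3 vans suffice.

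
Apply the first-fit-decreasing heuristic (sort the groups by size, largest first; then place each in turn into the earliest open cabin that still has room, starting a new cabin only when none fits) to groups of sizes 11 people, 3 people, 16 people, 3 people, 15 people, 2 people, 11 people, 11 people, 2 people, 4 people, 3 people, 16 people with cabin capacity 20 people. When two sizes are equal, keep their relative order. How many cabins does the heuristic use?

6

Sorted descending: 16, 16, 15, 11, 11, 11, 4, 3, 3, 3, 2, 2.
  16 → cabin 1 (new)  [load 16/20]
  16 → cabin 2 (new)  [load 16/20]
  15 → cabin 3 (new)  [load 15/20]
  11 → cabin 4 (new)  [load 11/20]
  11 → cabin 5 (new)  [load 11/20]
  11 → cabin 6 (new)  [load 11/20]
  4 → cabin 1  [load 20/20]
  3 → cabin 2  [load 19/20]
  3 → cabin 3  [load 18/20]
  3 → cabin 4  [load 14/20]
  2 → cabin 3  [load 20/20]
  2 → cabin 4  [load 16/20]
6 cabins opened.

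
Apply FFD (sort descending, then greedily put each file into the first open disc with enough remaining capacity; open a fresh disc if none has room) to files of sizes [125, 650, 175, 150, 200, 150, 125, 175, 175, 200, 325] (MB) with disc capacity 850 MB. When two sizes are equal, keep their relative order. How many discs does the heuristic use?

Sorted descending: 650, 325, 200, 200, 175, 175, 175, 150, 150, 125, 125.
  650 → disc 1 (new)  [load 650/850]
  325 → disc 2 (new)  [load 325/850]
  200 → disc 1  [load 850/850]
  200 → disc 2  [load 525/850]
  175 → disc 2  [load 700/850]
  175 → disc 3 (new)  [load 175/850]
  175 → disc 3  [load 350/850]
  150 → disc 2  [load 850/850]
  150 → disc 3  [load 500/850]
  125 → disc 3  [load 625/850]
  125 → disc 3  [load 750/850]
3 discs opened.

3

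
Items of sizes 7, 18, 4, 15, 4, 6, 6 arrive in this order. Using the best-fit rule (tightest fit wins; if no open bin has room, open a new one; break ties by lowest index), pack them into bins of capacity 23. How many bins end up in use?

  7 → bin 1 (new)  [load 7/23]
  18 → bin 2 (new)  [load 18/23]
  4 → bin 2  [load 22/23]
  15 → bin 1  [load 22/23]
  4 → bin 3 (new)  [load 4/23]
  6 → bin 3  [load 10/23]
  6 → bin 3  [load 16/23]
3 bins opened.

3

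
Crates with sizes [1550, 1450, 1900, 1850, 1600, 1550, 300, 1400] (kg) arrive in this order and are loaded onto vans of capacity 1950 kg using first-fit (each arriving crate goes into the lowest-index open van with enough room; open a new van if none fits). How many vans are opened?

  1550 → van 1 (new)  [load 1550/1950]
  1450 → van 2 (new)  [load 1450/1950]
  1900 → van 3 (new)  [load 1900/1950]
  1850 → van 4 (new)  [load 1850/1950]
  1600 → van 5 (new)  [load 1600/1950]
  1550 → van 6 (new)  [load 1550/1950]
  300 → van 1  [load 1850/1950]
  1400 → van 7 (new)  [load 1400/1950]
7 vans opened.

7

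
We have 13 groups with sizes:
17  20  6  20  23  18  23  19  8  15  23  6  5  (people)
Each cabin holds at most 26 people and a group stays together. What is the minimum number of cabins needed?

Total = 23 + 23 + 23 + 20 + 20 + 19 + 18 + 17 + 15 + 8 + 6 + 6 + 5 = 203 people.
Lower bound: ⌈203/26⌉ = 8 cabins.
Also, 9 groups each exceed 13 people, and no two of those can share a cabin, so at least 9 cabins are needed.
A packing using 9 cabins:
  cabin 1: 23 = 23
  cabin 2: 23 = 23
  cabin 3: 23 = 23
  cabin 4: 20 + 6 = 26
  cabin 5: 20 + 6 = 26
  cabin 6: 19 + 5 = 24
  cabin 7: 18 + 8 = 26
  cabin 8: 17 = 17
  cabin 9: 15 = 15
This matches the lower bound, so 9 is optimal.

9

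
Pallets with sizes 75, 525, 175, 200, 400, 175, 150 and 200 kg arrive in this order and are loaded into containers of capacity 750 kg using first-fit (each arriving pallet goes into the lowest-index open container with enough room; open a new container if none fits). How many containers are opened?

  75 → container 1 (new)  [load 75/750]
  525 → container 1  [load 600/750]
  175 → container 2 (new)  [load 175/750]
  200 → container 2  [load 375/750]
  400 → container 3 (new)  [load 400/750]
  175 → container 2  [load 550/750]
  150 → container 1  [load 750/750]
  200 → container 2  [load 750/750]
3 containers opened.

3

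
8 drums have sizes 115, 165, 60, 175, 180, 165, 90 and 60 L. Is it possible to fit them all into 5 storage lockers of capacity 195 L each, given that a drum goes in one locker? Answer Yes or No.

No

Total = 1010 L; ⌈1010/195⌉ = 6.
At least 6 storage lockers are required, but only 5 are allowed.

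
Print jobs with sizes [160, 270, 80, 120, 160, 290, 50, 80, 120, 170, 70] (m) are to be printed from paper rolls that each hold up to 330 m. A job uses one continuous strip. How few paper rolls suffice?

5

Total = 290 + 270 + 170 + 160 + 160 + 120 + 120 + 80 + 80 + 70 + 50 = 1570 m.
Lower bound: ⌈1570/330⌉ = 5 paper rolls.
A packing using 5 paper rolls:
  roll 1: 290 = 290
  roll 2: 270 + 50 = 320
  roll 3: 170 + 160 = 330
  roll 4: 160 + 80 + 80 = 320
  roll 5: 120 + 120 + 70 = 310
This matches the lower bound, so 5 is optimal.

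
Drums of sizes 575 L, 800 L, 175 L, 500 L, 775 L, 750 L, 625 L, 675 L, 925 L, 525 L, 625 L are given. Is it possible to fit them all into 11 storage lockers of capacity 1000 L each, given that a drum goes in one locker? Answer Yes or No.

A valid assignment using 10 storage lockers:
  locker 1: 925 = 925
  locker 2: 800 + 175 = 975
  locker 3: 775 = 775
  locker 4: 750 = 750
  locker 5: 675 = 675
  locker 6: 625 = 625
  locker 7: 625 = 625
  locker 8: 575 = 575
  locker 9: 525 = 525
  locker 10: 500 = 500
That uses only 10 ≤ 11, so 11 storage lockers are enough.

Yes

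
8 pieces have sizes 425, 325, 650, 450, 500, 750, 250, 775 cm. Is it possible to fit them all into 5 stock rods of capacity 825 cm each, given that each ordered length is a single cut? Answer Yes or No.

Total = 4125 cm; ⌈4125/825⌉ = 5.
6 pieces each exceed half the capacity and cannot share a stock rod, forcing at least 6 stock rods.
At least 6 stock rods are required, but only 5 are allowed.

No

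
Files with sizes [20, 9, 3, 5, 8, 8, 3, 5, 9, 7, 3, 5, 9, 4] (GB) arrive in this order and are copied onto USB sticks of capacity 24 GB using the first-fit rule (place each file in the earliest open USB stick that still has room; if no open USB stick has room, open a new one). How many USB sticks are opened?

5

  20 → USB stick 1 (new)  [load 20/24]
  9 → USB stick 2 (new)  [load 9/24]
  3 → USB stick 1  [load 23/24]
  5 → USB stick 2  [load 14/24]
  8 → USB stick 2  [load 22/24]
  8 → USB stick 3 (new)  [load 8/24]
  3 → USB stick 3  [load 11/24]
  5 → USB stick 3  [load 16/24]
  9 → USB stick 4 (new)  [load 9/24]
  7 → USB stick 3  [load 23/24]
  3 → USB stick 4  [load 12/24]
  5 → USB stick 4  [load 17/24]
  9 → USB stick 5 (new)  [load 9/24]
  4 → USB stick 4  [load 21/24]
5 USB sticks opened.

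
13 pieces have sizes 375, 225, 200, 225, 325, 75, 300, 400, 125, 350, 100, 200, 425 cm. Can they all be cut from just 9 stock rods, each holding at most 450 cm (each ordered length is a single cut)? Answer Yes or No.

Yes

A valid assignment using 8 stock rods:
  stock rod 1: 425 = 425
  stock rod 2: 400 = 400
  stock rod 3: 375 + 75 = 450
  stock rod 4: 350 + 100 = 450
  stock rod 5: 325 + 125 = 450
  stock rod 6: 300 = 300
  stock rod 7: 225 + 225 = 450
  stock rod 8: 200 + 200 = 400
That uses only 8 ≤ 9, so 9 stock rods are enough.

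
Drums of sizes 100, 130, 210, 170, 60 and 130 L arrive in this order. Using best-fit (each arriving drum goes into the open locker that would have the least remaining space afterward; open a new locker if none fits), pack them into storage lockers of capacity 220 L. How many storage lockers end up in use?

  100 → locker 1 (new)  [load 100/220]
  130 → locker 2 (new)  [load 130/220]
  210 → locker 3 (new)  [load 210/220]
  170 → locker 4 (new)  [load 170/220]
  60 → locker 2  [load 190/220]
  130 → locker 5 (new)  [load 130/220]
5 storage lockers opened.

5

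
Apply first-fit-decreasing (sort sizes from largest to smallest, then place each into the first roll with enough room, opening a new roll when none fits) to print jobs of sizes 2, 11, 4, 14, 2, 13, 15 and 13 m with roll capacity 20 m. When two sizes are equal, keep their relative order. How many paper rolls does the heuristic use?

5

Sorted descending: 15, 14, 13, 13, 11, 4, 2, 2.
  15 → roll 1 (new)  [load 15/20]
  14 → roll 2 (new)  [load 14/20]
  13 → roll 3 (new)  [load 13/20]
  13 → roll 4 (new)  [load 13/20]
  11 → roll 5 (new)  [load 11/20]
  4 → roll 1  [load 19/20]
  2 → roll 2  [load 16/20]
  2 → roll 2  [load 18/20]
5 paper rolls opened.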